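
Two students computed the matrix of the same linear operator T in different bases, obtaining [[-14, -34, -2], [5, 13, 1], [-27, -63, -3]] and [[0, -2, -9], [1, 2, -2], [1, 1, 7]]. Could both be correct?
No.

trace(A) = -4 but trace(B) = 9. The trace is a similarity invariant, so A and B are not similar.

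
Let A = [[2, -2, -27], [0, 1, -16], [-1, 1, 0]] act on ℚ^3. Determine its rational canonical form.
R = [[0, 0, -27], [1, 0, 9], [0, 1, 3]]

The invariant factors of A (the non-unit diagonal entries of the Smith normal form of xI - A over ℚ[x]) are (x - 3)^2(x + 3), each dividing the next. The characteristic polynomial is their product, (x - 3)^2(x + 3).

The rational canonical form is the block-diagonal matrix of companion matrices C(f_i):
R = [[0, 0, -27], [1, 0, 9], [0, 1, 3]].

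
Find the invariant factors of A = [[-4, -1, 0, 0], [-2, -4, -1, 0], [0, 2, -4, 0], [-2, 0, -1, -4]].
The Jordan structure of A has elementary divisors (x + 4)^3, (x + 4). Arranging the block sizes at each eigenvalue in decreasing order and taking row products gives the invariant factors.

Invariant factors (smallest first, each dividing the next): x + 4, (x + 4)^3.

Check: the last factor (x + 4)^3 is the minimal polynomial, and the product (x + 4)^4 is the characteristic polynomial.

x + 4, (x + 4)^3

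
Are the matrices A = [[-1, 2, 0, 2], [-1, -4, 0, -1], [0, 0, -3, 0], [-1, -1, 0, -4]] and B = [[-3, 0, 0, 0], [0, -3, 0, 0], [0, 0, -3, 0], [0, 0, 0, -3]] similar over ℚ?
Both have characteristic polynomial (x + 3)^4, but the minimal polynomial of A is (x + 3)^2 while the minimal polynomial of B is x + 3. The minimal polynomial is a similarity invariant, so A and B are not similar.

No.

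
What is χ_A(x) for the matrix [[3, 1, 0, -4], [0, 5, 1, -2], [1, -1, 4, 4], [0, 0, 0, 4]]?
χ_A(x) = (x - 4)^4

xI - A = [[x - 3, -1, 0, 4], [0, x - 5, -1, 2], [-1, 1, x - 4, -4], [0, 0, 0, x - 4]].

Expanding det(xI - A) along the first row:
det(xI - A) = + (x - 3)·det([[x - 5, -1, 2], [1, x - 4, -4], [0, 0, x - 4]]) - (-1)·det([[0, -1, 2], [-1, x - 4, -4], [0, 0, x - 4]]) + (0)·det([[0, x - 5, 2], [-1, 1, -4], [0, 0, x - 4]]) - (4)·det([[0, x - 5, -1], [-1, 1, x - 4], [0, 0, 0]]).

Evaluating gives χ_A(x) = x^4 - 16x^3 + 96x^2 - 256x + 256 = (x - 4)^4.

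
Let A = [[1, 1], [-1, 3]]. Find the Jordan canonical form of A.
J = [[2, 1], [0, 2]]

The characteristic polynomial is det(xI - A) = (x - 2)^2, so the eigenvalues are 2 (algebraic multiplicity 2).

For λ = 2: rank(A - 2I) = 1, rank((A - 2I)^2) = 0. The eigenspace has dimension 2 - 1 = 1, so there is 1 Jordan block; the rank sequence gives block sizes [2].

Assembling the blocks gives the Jordan form J above.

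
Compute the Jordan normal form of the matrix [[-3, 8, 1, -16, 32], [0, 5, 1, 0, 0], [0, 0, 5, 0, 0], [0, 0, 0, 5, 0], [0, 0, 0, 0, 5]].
J = [[-3, 0, 0, 0, 0], [0, 5, 1, 0, 0], [0, 0, 5, 0, 0], [0, 0, 0, 5, 0], [0, 0, 0, 0, 5]]

The characteristic polynomial is det(xI - A) = (x - 5)^4(x + 3), so the eigenvalues are -3 (algebraic multiplicity 1), 5 (algebraic multiplicity 4).

For λ = -3: algebraic multiplicity 1 gives one 1×1 block.

For λ = 5: rank(A - 5I) = 2, rank((A - 5I)^2) = 1. The eigenspace has dimension 5 - 2 = 3, so there are 3 Jordan blocks; the rank sequence gives block sizes [2, 1, 1].

Assembling the blocks gives the Jordan form J above.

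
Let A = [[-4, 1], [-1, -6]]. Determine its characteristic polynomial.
χ_A(x) = (x + 5)^2

xI - A = [[x + 4, -1], [1, x + 6]].

Expanding det(xI - A) along the first row:
det(xI - A) = + (x + 4)·det([[x + 6]]) - (-1)·det([[1]]).

Evaluating gives χ_A(x) = x^2 + 10x + 25 = (x + 5)^2.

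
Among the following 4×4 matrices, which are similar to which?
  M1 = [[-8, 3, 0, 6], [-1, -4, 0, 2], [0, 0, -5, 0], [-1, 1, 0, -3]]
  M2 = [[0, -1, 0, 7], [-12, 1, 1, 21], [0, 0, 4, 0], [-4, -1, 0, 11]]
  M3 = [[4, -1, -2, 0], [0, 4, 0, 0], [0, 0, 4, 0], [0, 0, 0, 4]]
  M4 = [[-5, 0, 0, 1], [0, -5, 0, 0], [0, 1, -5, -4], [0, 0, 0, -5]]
4 classes: {M1}, {M2}, {M3}, {M4}

Characteristic polynomials: χ_{M1} = (x + 5)^4, χ_{M2} = (x - 4)^4, χ_{M3} = (x - 4)^4, χ_{M4} = (x + 5)^4.

{M1}: invariant factors x + 5, x + 5, (x + 5)^2.

{M2}: invariant factors x - 4, (x - 4)^3.

{M3}: invariant factors x - 4, x - 4, (x - 4)^2.

{M4}: invariant factors (x + 5)^2, (x + 5)^2.

Matrices are similar if and only if their invariant-factor lists agree; the partition into similarity classes is {M1}, {M2}, {M3}, {M4}.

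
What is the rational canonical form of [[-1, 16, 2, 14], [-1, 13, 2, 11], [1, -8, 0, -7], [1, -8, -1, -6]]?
The invariant factors of A (the non-unit diagonal entries of the Smith normal form of xI - A over ℚ[x]) are x - 1, (x - 3)(x - 1)^2, each dividing the next. The characteristic polynomial is their product, (x - 3)(x - 1)^3.

The rational canonical form is the block-diagonal matrix of companion matrices C(f_i):
R = [[1, 0, 0, 0], [0, 0, 0, 3], [0, 1, 0, -7], [0, 0, 1, 5]].

R = [[1, 0, 0, 0], [0, 0, 0, 3], [0, 1, 0, -7], [0, 0, 1, 5]]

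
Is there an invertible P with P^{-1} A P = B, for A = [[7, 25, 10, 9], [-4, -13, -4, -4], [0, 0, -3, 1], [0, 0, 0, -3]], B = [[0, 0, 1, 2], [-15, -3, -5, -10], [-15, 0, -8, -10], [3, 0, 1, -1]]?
Both have characteristic polynomial (x + 3)^4 and minimal polynomial (x + 3)^2. But rank(A + 3I) = 2 for A while rank(B + 3I) = 1 for B, so the number of Jordan blocks at λ = -3 differs. A and B are not similar.

No.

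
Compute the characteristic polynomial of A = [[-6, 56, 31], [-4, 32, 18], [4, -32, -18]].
xI - A = [[x + 6, -56, -31], [4, x - 32, -18], [-4, 32, x + 18]].

Expanding det(xI - A) along the first row:
det(xI - A) = + (x + 6)·det([[x - 32, -18], [32, x + 18]]) - (-56)·det([[4, -18], [-4, x + 18]]) + (-31)·det([[4, x - 32], [-4, 32]]).

Evaluating gives χ_A(x) = x^3 - 8x^2 + 16x = x(x - 4)^2.

χ_A(x) = x(x - 4)^2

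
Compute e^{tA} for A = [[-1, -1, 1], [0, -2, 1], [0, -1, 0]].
A has Jordan form J = [[-1, 1, 0], [0, -1, 0], [0, 0, -1]] with A = PJP^{-1}, so e^{tA} = P e^{tJ} P^{-1}.

For a Jordan block J_k(λ), e^{tJ_k(λ)} = e^{λt} · (I + tN + t^2 N^2/2! + ... + t^{k-1} N^{k-1}/(k-1)!) where N is the nilpotent superdiagonal part.

Assembling the blocks and conjugating back gives the entries of e^{tA} as shown above.

e^{tA} = [[e^{-t}, -t*e^{-t}, t*e^{-t}], [0, (1 - t)*e^{-t}, t*e^{-t}], [0, -t*e^{-t}, (t + 1)*e^{-t}]]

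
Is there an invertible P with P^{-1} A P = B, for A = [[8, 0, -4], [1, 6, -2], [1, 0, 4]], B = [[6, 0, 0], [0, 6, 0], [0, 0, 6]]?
No.

Both have characteristic polynomial (x - 6)^3, but the minimal polynomial of A is (x - 6)^2 while the minimal polynomial of B is x - 6. The minimal polynomial is a similarity invariant, so A and B are not similar.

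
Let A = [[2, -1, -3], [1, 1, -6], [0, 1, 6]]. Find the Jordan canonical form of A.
The characteristic polynomial is det(xI - A) = (x - 3)^3, so the eigenvalues are 3 (algebraic multiplicity 3).

For λ = 3: rank(A - 3I) = 2, rank((A - 3I)^2) = 1, rank((A - 3I)^3) = 0. The eigenspace has dimension 3 - 2 = 1, so there is 1 Jordan block; the rank sequence gives block sizes [3].

Assembling the blocks gives the Jordan form J above.

J = [[3, 1, 0], [0, 3, 1], [0, 0, 3]]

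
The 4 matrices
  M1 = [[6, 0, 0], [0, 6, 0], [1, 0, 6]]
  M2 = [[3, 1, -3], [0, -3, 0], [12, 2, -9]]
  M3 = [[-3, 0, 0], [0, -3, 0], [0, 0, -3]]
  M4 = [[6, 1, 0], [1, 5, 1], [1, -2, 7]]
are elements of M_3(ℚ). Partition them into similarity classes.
4 classes: {M1}, {M2}, {M3}, {M4}

Characteristic polynomials: χ_{M1} = (x - 6)^3, χ_{M2} = (x + 3)^3, χ_{M3} = (x + 3)^3, χ_{M4} = (x - 6)^3.

{M1}: invariant factors x - 6, (x - 6)^2.

{M2}: invariant factors x + 3, (x + 3)^2.

{M3}: invariant factors x + 3, x + 3, x + 3.

{M4}: invariant factors (x - 6)^3.

Matrices are similar if and only if their invariant-factor lists agree; the partition into similarity classes is {M1}, {M2}, {M3}, {M4}.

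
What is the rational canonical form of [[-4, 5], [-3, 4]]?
The invariant factors of A (the non-unit diagonal entries of the Smith normal form of xI - A over ℚ[x]) are (x - 1)(x + 1), each dividing the next. The characteristic polynomial is their product, (x - 1)(x + 1).

The rational canonical form is the block-diagonal matrix of companion matrices C(f_i):
R = [[0, 1], [1, 0]].

R = [[0, 1], [1, 0]]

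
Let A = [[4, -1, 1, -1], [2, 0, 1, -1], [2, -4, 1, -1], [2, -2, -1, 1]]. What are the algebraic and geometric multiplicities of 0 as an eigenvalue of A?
algebraic multiplicity 1, geometric multiplicity 1

The characteristic polynomial is x(x - 2)^3, so the factor x appears with exponent 1: the algebraic multiplicity is 1.

rank(A) = 3, so the eigenspace has dimension 4 - 3 = 1: the geometric multiplicity is 1.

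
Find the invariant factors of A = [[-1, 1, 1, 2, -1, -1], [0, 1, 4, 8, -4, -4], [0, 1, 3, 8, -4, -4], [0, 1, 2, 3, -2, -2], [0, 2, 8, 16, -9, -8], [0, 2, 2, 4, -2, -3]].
x + 1, x + 1, x + 1, (x + 1)^3

The Jordan structure of A has elementary divisors (x + 1)^3, (x + 1), (x + 1), (x + 1). Arranging the block sizes at each eigenvalue in decreasing order and taking row products gives the invariant factors.

Invariant factors (smallest first, each dividing the next): x + 1, x + 1, x + 1, (x + 1)^3.

Check: the last factor (x + 1)^3 is the minimal polynomial, and the product (x + 1)^6 is the characteristic polynomial.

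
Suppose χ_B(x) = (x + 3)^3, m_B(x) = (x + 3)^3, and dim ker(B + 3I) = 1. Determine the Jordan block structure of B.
λ = -3: algebraic multiplicity 3 (exponent in χ_B), largest block size 3 (exponent in m_B), 1 block (geometric multiplicity). This forces block sizes [3].

Jordan blocks: (-3, 3)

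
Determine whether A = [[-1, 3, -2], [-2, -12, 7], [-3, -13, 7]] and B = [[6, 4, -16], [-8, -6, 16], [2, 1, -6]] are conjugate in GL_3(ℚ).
Both have characteristic polynomial (x + 2)^3, but the minimal polynomial of A is (x + 2)^3 while the minimal polynomial of B is (x + 2)^2. The minimal polynomial is a similarity invariant, so A and B are not similar.

No.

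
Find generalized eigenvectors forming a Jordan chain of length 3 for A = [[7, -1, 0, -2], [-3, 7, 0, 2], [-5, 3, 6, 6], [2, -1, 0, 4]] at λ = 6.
We seek v_1 ∈ ker((A - 6I)^3) \ ker((A - 6I)^2), then set v_{i+1} = (A - 6I) v_i.

One such chain is v_1 = [[1, 2, -1, 0]]^T, v_2 = [[-1, -1, 1, 0]]^T, v_3 = [[0, 2, 2, -1]]^T. Check: (A - 6I) v_3 = [[0, 0, 0, 0]]^T = 0.

v_1 = [[1, 2, -1, 0]]^T, v_2 = [[-1, -1, 1, 0]]^T, v_3 = [[0, 2, 2, -1]]^T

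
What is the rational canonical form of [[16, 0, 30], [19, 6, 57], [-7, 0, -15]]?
The invariant factors of A (the non-unit diagonal entries of the Smith normal form of xI - A over ℚ[x]) are x - 6, (x - 6)(x + 5), each dividing the next. The characteristic polynomial is their product, (x - 6)^2(x + 5).

The rational canonical form is the block-diagonal matrix of companion matrices C(f_i):
R = [[6, 0, 0], [0, 0, 30], [0, 1, 1]].

R = [[6, 0, 0], [0, 0, 30], [0, 1, 1]]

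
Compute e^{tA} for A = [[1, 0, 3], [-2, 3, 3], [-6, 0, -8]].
e^{tA} = [[(2*e^{3*t} - 1)*e^{-5*t}, 0, (e^{3*t} - 1)*e^{-5*t}], [(-e^{8*t} + 2*e^{3*t} - 1)*e^{-5*t}, e^{3*t}, (e^{3*t} - 1)*e^{-5*t}], [2*(1 - e^{3*t})*e^{-5*t}, 0, (2 - e^{3*t})*e^{-5*t}]]

A has Jordan form J = [[-5, 0, 0], [0, -2, 0], [0, 0, 3]] with A = PJP^{-1}, so e^{tA} = P e^{tJ} P^{-1}.

For a Jordan block J_k(λ), e^{tJ_k(λ)} = e^{λt} · (I + tN + t^2 N^2/2! + ... + t^{k-1} N^{k-1}/(k-1)!) where N is the nilpotent superdiagonal part.

Assembling the blocks and conjugating back gives the entries of e^{tA} as shown above.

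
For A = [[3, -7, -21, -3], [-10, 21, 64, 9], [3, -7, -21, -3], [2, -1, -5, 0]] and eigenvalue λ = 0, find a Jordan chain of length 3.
We seek v_1 ∈ ker(A^3) \ ker(A^2), then set v_{i+1} = A v_i.

One such chain is v_1 = [[1, -6, 2, 1]]^T, v_2 = [[0, 1, 0, -2]]^T, v_3 = [[-1, 3, -1, -1]]^T. Check: A v_3 = [[0, 0, 0, 0]]^T = 0.

v_1 = [[1, -6, 2, 1]]^T, v_2 = [[0, 1, 0, -2]]^T, v_3 = [[-1, 3, -1, -1]]^T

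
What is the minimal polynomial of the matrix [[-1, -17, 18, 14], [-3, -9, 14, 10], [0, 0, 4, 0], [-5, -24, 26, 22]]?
m_A(x) = (x - 4)^3

The characteristic polynomial factors as (x - 4)^4. The minimal polynomial is ∏(x - λ)^{k_λ} where k_λ is the size of the largest Jordan block at λ.

For λ = 4: rank(A - 4I) = 2, and the largest Jordan block has size 3 (the smallest k with rank((A - 4I)^k) = rank((A - 4I)^(k+1))).

So m_A(x) = (x - 4)^3.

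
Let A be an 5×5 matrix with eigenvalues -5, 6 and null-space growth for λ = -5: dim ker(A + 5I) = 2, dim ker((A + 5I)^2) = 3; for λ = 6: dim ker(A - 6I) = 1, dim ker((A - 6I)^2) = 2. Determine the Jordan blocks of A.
λ = -5: successive nullity increments [2, 1] count blocks of size ≥ k; block sizes are [2, 1].
λ = 6: successive nullity increments [1, 1] count blocks of size ≥ k; block sizes are [2].

Jordan blocks: (-5, 2), (-5, 1), (6, 2)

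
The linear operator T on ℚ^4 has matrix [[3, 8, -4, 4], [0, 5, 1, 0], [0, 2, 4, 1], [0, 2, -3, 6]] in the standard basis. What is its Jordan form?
The characteristic polynomial is det(xI - A) = (x - 5)^3(x - 3), so the eigenvalues are 3 (algebraic multiplicity 1), 5 (algebraic multiplicity 3).

For λ = 3: algebraic multiplicity 1 gives one 1×1 block.

For λ = 5: rank(A - 5I) = 3, rank((A - 5I)^2) = 2, rank((A - 5I)^3) = 1. The eigenspace has dimension 4 - 3 = 1, so there is 1 Jordan block; the rank sequence gives block sizes [3].

Assembling the blocks gives the Jordan form J above.

J = [[3, 0, 0, 0], [0, 5, 1, 0], [0, 0, 5, 1], [0, 0, 0, 5]]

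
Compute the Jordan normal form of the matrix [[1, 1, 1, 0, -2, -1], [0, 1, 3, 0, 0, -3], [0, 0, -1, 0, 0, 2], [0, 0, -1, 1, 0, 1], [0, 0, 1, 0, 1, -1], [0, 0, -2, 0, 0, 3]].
J = [[1, 1, 0, 0, 0, 0], [0, 1, 1, 0, 0, 0], [0, 0, 1, 0, 0, 0], [0, 0, 0, 1, 0, 0], [0, 0, 0, 0, 1, 0], [0, 0, 0, 0, 0, 1]]

The characteristic polynomial is det(xI - A) = (x - 1)^6, so the eigenvalues are 1 (algebraic multiplicity 6).

For λ = 1: rank(A - I) = 2, rank((A - I)^2) = 1, rank((A - I)^3) = 0. The eigenspace has dimension 6 - 2 = 4, so there are 4 Jordan blocks; the rank sequence gives block sizes [3, 1, 1, 1].

Assembling the blocks gives the Jordan form J above.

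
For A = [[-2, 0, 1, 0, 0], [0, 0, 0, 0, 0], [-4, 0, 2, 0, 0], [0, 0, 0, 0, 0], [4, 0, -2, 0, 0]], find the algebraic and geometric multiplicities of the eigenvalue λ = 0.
algebraic multiplicity 5, geometric multiplicity 4

The characteristic polynomial is x^5, so the factor x appears with exponent 5: the algebraic multiplicity is 5.

rank(A) = 1, so the eigenspace has dimension 5 - 1 = 4: the geometric multiplicity is 4.

Since 4 < 5, A is not diagonalizable.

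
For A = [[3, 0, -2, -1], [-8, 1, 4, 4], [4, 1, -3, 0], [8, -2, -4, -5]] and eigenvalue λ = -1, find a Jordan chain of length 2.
v_1 = [[0, 1, 0, -1]]^T, v_2 = [[1, -2, 1, 2]]^T

We seek v_1 ∈ ker((A + I)^2) \ ker(A + I), then set v_{i+1} = (A + I) v_i.

One such chain is v_1 = [[0, 1, 0, -1]]^T, v_2 = [[1, -2, 1, 2]]^T. Check: (A + I) v_2 = [[0, 0, 0, 0]]^T = 0.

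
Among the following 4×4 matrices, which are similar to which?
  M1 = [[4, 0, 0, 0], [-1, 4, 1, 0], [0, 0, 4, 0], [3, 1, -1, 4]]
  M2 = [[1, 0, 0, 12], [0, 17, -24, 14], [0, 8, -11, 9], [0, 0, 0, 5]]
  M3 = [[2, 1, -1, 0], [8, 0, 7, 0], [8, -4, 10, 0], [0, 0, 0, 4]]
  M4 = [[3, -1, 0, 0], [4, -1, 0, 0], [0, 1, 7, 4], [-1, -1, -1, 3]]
Characteristic polynomials: χ_{M1} = (x - 4)^4, χ_{M2} = (x - 5)^2(x - 1)^2, χ_{M3} = (x - 4)^4, χ_{M4} = (x - 5)^2(x - 1)^2.

{M1, M3}: invariant factors x - 4, (x - 4)^3.

{M2}: invariant factors x - 1, (x - 5)^2(x - 1).

{M4}: invariant factors (x - 5)^2(x - 1)^2.

Matrices are similar if and only if their invariant-factor lists agree; the partition into similarity classes is {M1, M3}, {M2}, {M4}.

3 classes: {M1, M3}, {M2}, {M4}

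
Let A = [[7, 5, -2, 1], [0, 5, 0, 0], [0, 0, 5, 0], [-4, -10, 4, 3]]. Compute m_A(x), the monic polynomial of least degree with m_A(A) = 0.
The characteristic polynomial factors as (x - 5)^4. The minimal polynomial is ∏(x - λ)^{k_λ} where k_λ is the size of the largest Jordan block at λ.

For λ = 5: rank(A - 5I) = 1, and the largest Jordan block has size 2 (the smallest k with rank((A - 5I)^k) = rank((A - 5I)^(k+1))).

So m_A(x) = (x - 5)^2.

m_A(x) = (x - 5)^2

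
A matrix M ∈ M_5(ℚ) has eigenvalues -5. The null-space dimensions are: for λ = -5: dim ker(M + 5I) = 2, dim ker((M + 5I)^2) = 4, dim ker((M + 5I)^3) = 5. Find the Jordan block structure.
Jordan blocks: (-5, 3), (-5, 2)

λ = -5: successive nullity increments [2, 2, 1] count blocks of size ≥ k; block sizes are [3, 2].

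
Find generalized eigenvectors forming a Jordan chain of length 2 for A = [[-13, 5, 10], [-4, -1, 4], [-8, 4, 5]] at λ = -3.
We seek v_1 ∈ ker((A + 3I)^2) \ ker(A + 3I), then set v_{i+1} = (A + 3I) v_i.

One such chain is v_1 = [[7, 3, 6]]^T, v_2 = [[5, 2, 4]]^T. Check: (A + 3I) v_2 = [[0, 0, 0]]^T = 0.

v_1 = [[7, 3, 6]]^T, v_2 = [[5, 2, 4]]^T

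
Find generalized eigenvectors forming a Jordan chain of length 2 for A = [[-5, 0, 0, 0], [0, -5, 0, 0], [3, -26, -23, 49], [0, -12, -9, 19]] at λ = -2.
v_1 = [[0, 0, 2, 1]]^T, v_2 = [[0, 0, 7, 3]]^T

We seek v_1 ∈ ker((A + 2I)^2) \ ker(A + 2I), then set v_{i+1} = (A + 2I) v_i.

One such chain is v_1 = [[0, 0, 2, 1]]^T, v_2 = [[0, 0, 7, 3]]^T. Check: (A + 2I) v_2 = [[0, 0, 0, 0]]^T = 0.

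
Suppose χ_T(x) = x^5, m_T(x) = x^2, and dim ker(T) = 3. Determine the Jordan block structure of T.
λ = 0: algebraic multiplicity 5 (exponent in χ_T), largest block size 2 (exponent in m_T), 3 blocks (geometric multiplicity). These force block sizes [2, 2, 1].

Jordan blocks: (0, 2), (0, 2), (0, 1)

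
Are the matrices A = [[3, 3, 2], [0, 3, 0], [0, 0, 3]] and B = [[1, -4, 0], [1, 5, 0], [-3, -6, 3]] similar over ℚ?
Yes.

Two matrices over a field are similar if and only if they have the same invariant factors.

Both A and B have characteristic polynomial (x - 3)^3 and minimal polynomial (x - 3)^2. Computing further, both have invariant factors x - 3, (x - 3)^2. Hence A and B are similar.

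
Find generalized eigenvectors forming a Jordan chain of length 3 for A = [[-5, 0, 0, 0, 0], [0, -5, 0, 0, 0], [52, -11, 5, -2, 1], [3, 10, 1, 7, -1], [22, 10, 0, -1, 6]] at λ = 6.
We seek v_1 ∈ ker((A - 6I)^3) \ ker((A - 6I)^2), then set v_{i+1} = (A - 6I) v_i.

One such chain is v_1 = [[0, 0, 2, 0, 1]]^T, v_2 = [[0, 0, -1, 1, 0]]^T, v_3 = [[0, 0, -1, 0, -1]]^T. Check: (A - 6I) v_3 = [[0, 0, 0, 0, 0]]^T = 0.

v_1 = [[0, 0, 2, 0, 1]]^T, v_2 = [[0, 0, -1, 1, 0]]^T, v_3 = [[0, 0, -1, 0, -1]]^T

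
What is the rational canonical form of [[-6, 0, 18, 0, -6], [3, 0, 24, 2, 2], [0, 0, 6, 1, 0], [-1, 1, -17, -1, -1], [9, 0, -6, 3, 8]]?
The invariant factors of A (the non-unit diagonal entries of the Smith normal form of xI - A over ℚ[x]) are x^2 - 2x + 6, (x - 3)(x^2 - 2x + 6), each dividing the next. The characteristic polynomial is their product, (x - 3)(x^2 - 2x + 6)^2.

The rational canonical form is the block-diagonal matrix of companion matrices C(f_i):
R = [[0, -6, 0, 0, 0], [1, 2, 0, 0, 0], [0, 0, 0, 0, 18], [0, 0, 1, 0, -12], [0, 0, 0, 1, 5]].

Note the characteristic polynomial does not split into linear factors over ℚ, so A has no Jordan form over ℚ; the rational canonical form exists over any field.

R = [[0, -6, 0, 0, 0], [1, 2, 0, 0, 0], [0, 0, 0, 0, 18], [0, 0, 1, 0, -12], [0, 0, 0, 1, 5]]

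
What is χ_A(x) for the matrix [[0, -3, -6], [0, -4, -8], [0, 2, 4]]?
χ_A(x) = x^3

xI - A = [[x, 3, 6], [0, x + 4, 8], [0, -2, x - 4]].

Expanding det(xI - A) along the first row:
det(xI - A) = + (x)·det([[x + 4, 8], [-2, x - 4]]) - (3)·det([[0, 8], [0, x - 4]]) + (6)·det([[0, x + 4], [0, -2]]).

Evaluating gives χ_A(x) = x^3.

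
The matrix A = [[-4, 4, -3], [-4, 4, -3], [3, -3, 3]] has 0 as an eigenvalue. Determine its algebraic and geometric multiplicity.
algebraic multiplicity 2, geometric multiplicity 1

The characteristic polynomial is x^2(x - 3), so the factor x appears with exponent 2: the algebraic multiplicity is 2.

rank(A) = 2, so the eigenspace has dimension 3 - 2 = 1: the geometric multiplicity is 1.

Since 1 < 2, A is not diagonalizable.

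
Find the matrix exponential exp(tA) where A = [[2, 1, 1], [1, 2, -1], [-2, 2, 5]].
A has Jordan form J = [[3, 1, 0], [0, 3, 0], [0, 0, 3]] with A = PJP^{-1}, so e^{tA} = P e^{tJ} P^{-1}.

For a Jordan block J_k(λ), e^{tJ_k(λ)} = e^{λt} · (I + tN + t^2 N^2/2! + ... + t^{k-1} N^{k-1}/(k-1)!) where N is the nilpotent superdiagonal part.

Assembling the blocks and conjugating back gives the entries of e^{tA} as shown above.

e^{tA} = [[(1 - t)*e^{3*t}, t*e^{3*t}, t*e^{3*t}], [t*e^{3*t}, (1 - t)*e^{3*t}, -t*e^{3*t}], [-2*t*e^{3*t}, 2*t*e^{3*t}, (2*t + 1)*e^{3*t}]]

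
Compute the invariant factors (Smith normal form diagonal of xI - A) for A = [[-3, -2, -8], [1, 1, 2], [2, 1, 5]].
The Jordan structure of A has elementary divisors (x - 1)^3. Arranging the block sizes at each eigenvalue in decreasing order and taking row products gives the invariant factors.

Invariant factors (smallest first, each dividing the next): (x - 1)^3.

Check: the last factor (x - 1)^3 is the minimal polynomial, and the product (x - 1)^3 is the characteristic polynomial.

(x - 1)^3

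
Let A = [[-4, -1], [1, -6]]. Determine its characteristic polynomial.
χ_A(x) = (x + 5)^2

xI - A = [[x + 4, 1], [-1, x + 6]].

Expanding det(xI - A) along the first row:
det(xI - A) = + (x + 4)·det([[x + 6]]) - (1)·det([[-1]]).

Evaluating gives χ_A(x) = x^2 + 10x + 25 = (x + 5)^2.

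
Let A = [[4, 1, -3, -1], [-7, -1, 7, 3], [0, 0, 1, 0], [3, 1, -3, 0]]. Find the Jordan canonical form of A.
J = [[1, 1, 0, 0], [0, 1, 1, 0], [0, 0, 1, 0], [0, 0, 0, 1]]

The characteristic polynomial is det(xI - A) = (x - 1)^4, so the eigenvalues are 1 (algebraic multiplicity 4).

For λ = 1: rank(A - I) = 2, rank((A - I)^2) = 1, rank((A - I)^3) = 0. The eigenspace has dimension 4 - 2 = 2, so there are 2 Jordan blocks; the rank sequence gives block sizes [3, 1].

Assembling the blocks gives the Jordan form J above.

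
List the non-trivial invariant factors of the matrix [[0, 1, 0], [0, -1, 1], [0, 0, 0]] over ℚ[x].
The Jordan structure of A has elementary divisors (x + 1), x^2. Arranging the block sizes at each eigenvalue in decreasing order and taking row products gives the invariant factors.

Invariant factors (smallest first, each dividing the next): x^2(x + 1).

Check: the last factor x^2(x + 1) is the minimal polynomial, and the product x^2(x + 1) is the characteristic polynomial.

x^2(x + 1)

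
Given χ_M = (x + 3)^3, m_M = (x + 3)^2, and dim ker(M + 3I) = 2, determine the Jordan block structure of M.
λ = -3: algebraic multiplicity 3 (exponent in χ_M), largest block size 2 (exponent in m_M), 2 blocks (geometric multiplicity). These force block sizes [2, 1].

Jordan blocks: (-3, 2), (-3, 1)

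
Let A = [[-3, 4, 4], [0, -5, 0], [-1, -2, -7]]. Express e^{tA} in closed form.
A has Jordan form J = [[-5, 1, 0], [0, -5, 0], [0, 0, -5]] with A = PJP^{-1}, so e^{tA} = P e^{tJ} P^{-1}.

For a Jordan block J_k(λ), e^{tJ_k(λ)} = e^{λt} · (I + tN + t^2 N^2/2! + ... + t^{k-1} N^{k-1}/(k-1)!) where N is the nilpotent superdiagonal part.

Assembling the blocks and conjugating back gives the entries of e^{tA} as shown above.

e^{tA} = [[(2*t + 1)*e^{-5*t}, 4*t*e^{-5*t}, 4*t*e^{-5*t}], [0, e^{-5*t}, 0], [-t*e^{-5*t}, -2*t*e^{-5*t}, (1 - 2*t)*e^{-5*t}]]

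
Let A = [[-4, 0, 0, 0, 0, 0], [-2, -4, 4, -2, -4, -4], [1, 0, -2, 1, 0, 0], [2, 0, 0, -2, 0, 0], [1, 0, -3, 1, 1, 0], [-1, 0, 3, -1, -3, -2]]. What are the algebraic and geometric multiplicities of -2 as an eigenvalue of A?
algebraic multiplicity 3, geometric multiplicity 2

The characteristic polynomial is (x - 1)(x + 2)^3(x + 4)^2, so the factor x + 2 appears with exponent 3: the algebraic multiplicity is 3.

rank(A + 2I) = 4, so the eigenspace has dimension 6 - 4 = 2: the geometric multiplicity is 2.

Since 2 < 3, A is not diagonalizable.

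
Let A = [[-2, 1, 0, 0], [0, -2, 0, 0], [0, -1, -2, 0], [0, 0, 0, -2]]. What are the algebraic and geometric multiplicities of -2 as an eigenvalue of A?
The characteristic polynomial is (x + 2)^4, so the factor x + 2 appears with exponent 4: the algebraic multiplicity is 4.

rank(A + 2I) = 1, so the eigenspace has dimension 4 - 1 = 3: the geometric multiplicity is 3.

Since 3 < 4, A is not diagonalizable.

algebraic multiplicity 4, geometric multiplicity 3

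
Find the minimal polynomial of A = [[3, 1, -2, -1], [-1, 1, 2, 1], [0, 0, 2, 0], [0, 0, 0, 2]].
m_A(x) = (x - 2)^2

The characteristic polynomial factors as (x - 2)^4. The minimal polynomial is ∏(x - λ)^{k_λ} where k_λ is the size of the largest Jordan block at λ.

For λ = 2: rank(A - 2I) = 1, and the largest Jordan block has size 2 (the smallest k with rank((A - 2I)^k) = rank((A - 2I)^(k+1))).

So m_A(x) = (x - 2)^2.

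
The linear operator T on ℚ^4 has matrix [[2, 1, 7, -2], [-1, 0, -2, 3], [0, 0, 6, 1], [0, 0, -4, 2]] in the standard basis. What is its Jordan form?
The characteristic polynomial is det(xI - A) = (x - 4)^2(x - 1)^2, so the eigenvalues are 1 (algebraic multiplicity 2), 4 (algebraic multiplicity 2).

For λ = 1: rank(A - I) = 3, rank((A - I)^2) = 2. The eigenspace has dimension 4 - 3 = 1, so there is 1 Jordan block; the rank sequence gives block sizes [2].

For λ = 4: rank(A - 4I) = 3, rank((A - 4I)^2) = 2. The eigenspace has dimension 4 - 3 = 1, so there is 1 Jordan block; the rank sequence gives block sizes [2].

Assembling the blocks gives the Jordan form J above.

J = [[1, 1, 0, 0], [0, 1, 0, 0], [0, 0, 4, 1], [0, 0, 0, 4]]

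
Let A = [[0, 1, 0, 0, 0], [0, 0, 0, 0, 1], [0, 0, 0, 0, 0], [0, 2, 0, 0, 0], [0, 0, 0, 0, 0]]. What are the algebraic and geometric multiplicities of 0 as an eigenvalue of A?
The characteristic polynomial is x^5, so the factor x appears with exponent 5: the algebraic multiplicity is 5.

rank(A) = 2, so the eigenspace has dimension 5 - 2 = 3: the geometric multiplicity is 3.

Since 3 < 5, A is not diagonalizable.

algebraic multiplicity 5, geometric multiplicity 3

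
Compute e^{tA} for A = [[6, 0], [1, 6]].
e^{tA} = [[e^{6*t}, 0], [t*e^{6*t}, e^{6*t}]]

A has Jordan form J = [[6, 1], [0, 6]] with A = PJP^{-1}, so e^{tA} = P e^{tJ} P^{-1}.

For a Jordan block J_k(λ), e^{tJ_k(λ)} = e^{λt} · (I + tN + t^2 N^2/2! + ... + t^{k-1} N^{k-1}/(k-1)!) where N is the nilpotent superdiagonal part.

Assembling the blocks and conjugating back gives the entries of e^{tA} as shown above.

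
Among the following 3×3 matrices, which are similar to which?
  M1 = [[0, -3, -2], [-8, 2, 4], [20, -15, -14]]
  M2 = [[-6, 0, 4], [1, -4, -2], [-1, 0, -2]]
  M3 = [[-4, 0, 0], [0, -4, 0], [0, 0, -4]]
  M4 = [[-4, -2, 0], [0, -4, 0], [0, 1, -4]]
Characteristic polynomials: χ_{M1} = (x + 4)^3, χ_{M2} = (x + 4)^3, χ_{M3} = (x + 4)^3, χ_{M4} = (x + 4)^3.

{M1, M2, M4}: invariant factors x + 4, (x + 4)^2.

{M3}: invariant factors x + 4, x + 4, x + 4.

Matrices are similar if and only if their invariant-factor lists agree; the partition into similarity classes is {M1, M2, M4}, {M3}.

2 classes: {M1, M2, M4}, {M3}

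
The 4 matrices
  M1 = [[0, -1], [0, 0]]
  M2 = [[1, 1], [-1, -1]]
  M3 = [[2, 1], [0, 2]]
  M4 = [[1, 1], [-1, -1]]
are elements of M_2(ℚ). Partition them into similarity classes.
2 classes: {M1, M2, M4}, {M3}

Characteristic polynomials: χ_{M1} = x^2, χ_{M2} = x^2, χ_{M3} = (x - 2)^2, χ_{M4} = x^2.

{M1, M2, M4}: invariant factors x^2.

{M3}: invariant factors (x - 2)^2.

Matrices are similar if and only if their invariant-factor lists agree; the partition into similarity classes is {M1, M2, M4}, {M3}.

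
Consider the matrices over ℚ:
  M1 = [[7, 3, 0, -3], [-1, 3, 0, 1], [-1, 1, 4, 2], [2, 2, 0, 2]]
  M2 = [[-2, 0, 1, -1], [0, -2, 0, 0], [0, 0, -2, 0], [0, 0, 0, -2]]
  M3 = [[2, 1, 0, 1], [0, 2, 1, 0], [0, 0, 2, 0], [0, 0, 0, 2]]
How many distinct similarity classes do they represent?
3 classes: {M1}, {M2}, {M3}

Characteristic polynomials: χ_{M1} = (x - 4)^4, χ_{M2} = (x + 2)^4, χ_{M3} = (x - 2)^4.

{M1}: invariant factors (x - 4)^2, (x - 4)^2.

{M2}: invariant factors x + 2, x + 2, (x + 2)^2.

{M3}: invariant factors x - 2, (x - 2)^3.

Matrices are similar if and only if their invariant-factor lists agree; the partition into similarity classes is {M1}, {M2}, {M3}.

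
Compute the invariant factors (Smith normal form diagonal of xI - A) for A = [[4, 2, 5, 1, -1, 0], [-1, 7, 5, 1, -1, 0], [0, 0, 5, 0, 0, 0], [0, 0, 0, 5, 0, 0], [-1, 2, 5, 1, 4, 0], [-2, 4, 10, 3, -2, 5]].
x - 5, x - 5, (x - 5)^2, (x - 5)^2

The Jordan structure of A has elementary divisors (x - 5)^2, (x - 5)^2, (x - 5), (x - 5). Arranging the block sizes at each eigenvalue in decreasing order and taking row products gives the invariant factors.

Invariant factors (smallest first, each dividing the next): x - 5, x - 5, (x - 5)^2, (x - 5)^2.

Check: the last factor (x - 5)^2 is the minimal polynomial, and the product (x - 5)^6 is the characteristic polynomial.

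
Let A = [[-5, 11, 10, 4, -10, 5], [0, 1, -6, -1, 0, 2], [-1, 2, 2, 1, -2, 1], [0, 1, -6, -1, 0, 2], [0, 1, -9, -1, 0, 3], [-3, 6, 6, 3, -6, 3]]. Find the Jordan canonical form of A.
The characteristic polynomial is det(xI - A) = x^6, so the eigenvalues are 0 (algebraic multiplicity 6).

For λ = 0: rank(A) = 3, rank(A^2) = 0. The eigenspace has dimension 6 - 3 = 3, so there are 3 Jordan blocks; the rank sequence gives block sizes [2, 2, 2].

Assembling the blocks gives the Jordan form J above.

J = [[0, 1, 0, 0, 0, 0], [0, 0, 0, 0, 0, 0], [0, 0, 0, 1, 0, 0], [0, 0, 0, 0, 0, 0], [0, 0, 0, 0, 0, 1], [0, 0, 0, 0, 0, 0]]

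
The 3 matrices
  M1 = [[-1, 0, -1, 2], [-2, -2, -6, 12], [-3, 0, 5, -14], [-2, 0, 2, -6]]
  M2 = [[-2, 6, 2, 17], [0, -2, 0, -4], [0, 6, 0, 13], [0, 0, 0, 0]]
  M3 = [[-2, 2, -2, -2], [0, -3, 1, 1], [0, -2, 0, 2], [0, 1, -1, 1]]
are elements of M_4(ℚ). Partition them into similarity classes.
1 class: {M1, M2, M3}

Characteristic polynomials: χ_{M1} = x^2(x + 2)^2, χ_{M2} = x^2(x + 2)^2, χ_{M3} = x^2(x + 2)^2.

{M1, M2, M3}: invariant factors x + 2, x^2(x + 2).

Matrices are similar if and only if their invariant-factor lists agree; the partition into similarity classes is {M1, M2, M3}.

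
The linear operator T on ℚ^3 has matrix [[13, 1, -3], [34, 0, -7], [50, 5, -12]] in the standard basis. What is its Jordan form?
J = [[-1, 1, 0], [0, -1, 0], [0, 0, 3]]

The characteristic polynomial is det(xI - A) = (x - 3)(x + 1)^2, so the eigenvalues are -1 (algebraic multiplicity 2), 3 (algebraic multiplicity 1).

For λ = -1: rank(A + I) = 2, rank((A + I)^2) = 1. The eigenspace has dimension 3 - 2 = 1, so there is 1 Jordan block; the rank sequence gives block sizes [2].

For λ = 3: algebraic multiplicity 1 gives one 1×1 block.

Assembling the blocks gives the Jordan form J above.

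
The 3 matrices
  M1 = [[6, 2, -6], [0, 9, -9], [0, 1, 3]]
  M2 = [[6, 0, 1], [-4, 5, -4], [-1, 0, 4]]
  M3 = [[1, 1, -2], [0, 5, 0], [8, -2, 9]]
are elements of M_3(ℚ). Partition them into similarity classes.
Characteristic polynomials: χ_{M1} = (x - 6)^3, χ_{M2} = (x - 5)^3, χ_{M3} = (x - 5)^3.

{M1}: invariant factors x - 6, (x - 6)^2.

{M2, M3}: invariant factors x - 5, (x - 5)^2.

Matrices are similar if and only if their invariant-factor lists agree; the partition into similarity classes is {M1}, {M2, M3}.

2 classes: {M1}, {M2, M3}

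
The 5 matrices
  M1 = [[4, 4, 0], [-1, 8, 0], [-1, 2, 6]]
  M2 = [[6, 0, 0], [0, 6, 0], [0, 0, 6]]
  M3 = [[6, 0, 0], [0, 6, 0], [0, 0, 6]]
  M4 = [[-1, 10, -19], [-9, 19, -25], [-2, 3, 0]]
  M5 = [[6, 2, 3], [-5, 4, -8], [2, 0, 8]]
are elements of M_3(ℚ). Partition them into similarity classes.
3 classes: {M1}, {M2, M3}, {M4, M5}

Characteristic polynomials: χ_{M1} = (x - 6)^3, χ_{M2} = (x - 6)^3, χ_{M3} = (x - 6)^3, χ_{M4} = (x - 6)^3, χ_{M5} = (x - 6)^3.

{M1}: invariant factors x - 6, (x - 6)^2.

{M2, M3}: invariant factors x - 6, x - 6, x - 6.

{M4, M5}: invariant factors (x - 6)^3.

Matrices are similar if and only if their invariant-factor lists agree; the partition into similarity classes is {M1}, {M2, M3}, {M4, M5}.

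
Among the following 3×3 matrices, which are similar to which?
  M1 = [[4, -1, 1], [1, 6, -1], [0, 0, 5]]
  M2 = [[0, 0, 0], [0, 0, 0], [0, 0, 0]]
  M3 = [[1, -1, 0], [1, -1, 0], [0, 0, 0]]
3 classes: {M1}, {M2}, {M3}

Characteristic polynomials: χ_{M1} = (x - 5)^3, χ_{M2} = x^3, χ_{M3} = x^3.

{M1}: invariant factors x - 5, (x - 5)^2.

{M2}: invariant factors x, x, x.

{M3}: invariant factors x, x^2.

Matrices are similar if and only if their invariant-factor lists agree; the partition into similarity classes is {M1}, {M2}, {M3}.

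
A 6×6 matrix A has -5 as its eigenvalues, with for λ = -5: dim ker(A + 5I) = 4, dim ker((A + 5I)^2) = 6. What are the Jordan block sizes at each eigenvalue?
Jordan blocks: (-5, 2), (-5, 2), (-5, 1), (-5, 1)

λ = -5: successive nullity increments [4, 2] count blocks of size ≥ k; block sizes are [2, 2, 1, 1].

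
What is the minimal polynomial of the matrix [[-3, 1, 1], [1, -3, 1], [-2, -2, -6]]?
m_A(x) = (x + 4)^2

The characteristic polynomial factors as (x + 4)^3. The minimal polynomial is ∏(x - λ)^{k_λ} where k_λ is the size of the largest Jordan block at λ.

For λ = -4: rank(A + 4I) = 1, and the largest Jordan block has size 2 (the smallest k with rank((A + 4I)^k) = rank((A + 4I)^(k+1))).

So m_A(x) = (x + 4)^2.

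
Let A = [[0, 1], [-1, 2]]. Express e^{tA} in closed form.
e^{tA} = [[(1 - t)*e^{t}, t*e^{t}], [-t*e^{t}, (t + 1)*e^{t}]]

A has Jordan form J = [[1, 1], [0, 1]] with A = PJP^{-1}, so e^{tA} = P e^{tJ} P^{-1}.

For a Jordan block J_k(λ), e^{tJ_k(λ)} = e^{λt} · (I + tN + t^2 N^2/2! + ... + t^{k-1} N^{k-1}/(k-1)!) where N is the nilpotent superdiagonal part.

Assembling the blocks and conjugating back gives the entries of e^{tA} as shown above.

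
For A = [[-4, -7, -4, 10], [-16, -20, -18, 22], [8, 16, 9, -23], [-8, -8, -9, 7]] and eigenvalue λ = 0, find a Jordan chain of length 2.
We seek v_1 ∈ ker(A^2) \ ker(A), then set v_{i+1} = A v_i.

One such chain is v_1 = [[-1, -2, 2, -1]]^T, v_2 = [[0, -2, 1, -1]]^T. Check: A v_2 = [[0, 0, 0, 0]]^T = 0.

v_1 = [[-1, -2, 2, -1]]^T, v_2 = [[0, -2, 1, -1]]^T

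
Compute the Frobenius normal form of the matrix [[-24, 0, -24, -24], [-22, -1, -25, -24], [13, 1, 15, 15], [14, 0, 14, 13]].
R = [[0, 0, 0, -24], [1, 0, 0, 4], [0, 1, 0, 18], [0, 0, 1, 3]]

The invariant factors of A (the non-unit diagonal entries of the Smith normal form of xI - A over ℚ[x]) are (x - 6)(x - 1)(x + 2)^2, each dividing the next. The characteristic polynomial is their product, (x - 6)(x - 1)(x + 2)^2.

The rational canonical form is the block-diagonal matrix of companion matrices C(f_i):
R = [[0, 0, 0, -24], [1, 0, 0, 4], [0, 1, 0, 18], [0, 0, 1, 3]].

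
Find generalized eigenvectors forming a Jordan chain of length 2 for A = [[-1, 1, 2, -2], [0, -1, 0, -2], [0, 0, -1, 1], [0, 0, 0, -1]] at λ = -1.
We seek v_1 ∈ ker((A + I)^2) \ ker(A + I), then set v_{i+1} = (A + I) v_i.

One such chain is v_1 = [[0, 1, 0, 0]]^T, v_2 = [[1, 0, 0, 0]]^T. Check: (A + I) v_2 = [[0, 0, 0, 0]]^T = 0.

v_1 = [[0, 1, 0, 0]]^T, v_2 = [[1, 0, 0, 0]]^T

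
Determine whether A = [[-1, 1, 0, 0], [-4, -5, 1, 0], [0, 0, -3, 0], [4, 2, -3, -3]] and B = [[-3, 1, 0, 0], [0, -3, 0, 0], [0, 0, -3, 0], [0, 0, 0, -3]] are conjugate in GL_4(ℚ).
Both have characteristic polynomial (x + 3)^4, but the minimal polynomial of A is (x + 3)^3 while the minimal polynomial of B is (x + 3)^2. The minimal polynomial is a similarity invariant, so A and B are not similar.

No.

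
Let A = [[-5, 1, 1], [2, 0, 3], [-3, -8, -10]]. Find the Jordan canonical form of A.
The characteristic polynomial is det(xI - A) = (x + 5)^3, so the eigenvalues are -5 (algebraic multiplicity 3).

For λ = -5: rank(A + 5I) = 2, rank((A + 5I)^2) = 1, rank((A + 5I)^3) = 0. The eigenspace has dimension 3 - 2 = 1, so there is 1 Jordan block; the rank sequence gives block sizes [3].

Assembling the blocks gives the Jordan form J above.

J = [[-5, 1, 0], [0, -5, 1], [0, 0, -5]]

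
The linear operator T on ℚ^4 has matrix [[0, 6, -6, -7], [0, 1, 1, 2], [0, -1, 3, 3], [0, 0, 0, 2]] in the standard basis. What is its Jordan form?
The characteristic polynomial is det(xI - A) = x(x - 2)^3, so the eigenvalues are 0 (algebraic multiplicity 1), 2 (algebraic multiplicity 3).

For λ = 0: algebraic multiplicity 1 gives one 1×1 block.

For λ = 2: rank(A - 2I) = 3, rank((A - 2I)^2) = 2, rank((A - 2I)^3) = 1. The eigenspace has dimension 4 - 3 = 1, so there is 1 Jordan block; the rank sequence gives block sizes [3].

Assembling the blocks gives the Jordan form J above.

J = [[0, 0, 0, 0], [0, 2, 1, 0], [0, 0, 2, 1], [0, 0, 0, 2]]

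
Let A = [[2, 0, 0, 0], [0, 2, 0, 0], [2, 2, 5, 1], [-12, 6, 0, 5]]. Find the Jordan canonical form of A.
The characteristic polynomial is det(xI - A) = (x - 5)^2(x - 2)^2, so the eigenvalues are 2 (algebraic multiplicity 2), 5 (algebraic multiplicity 2).

For λ = 2: rank(A - 2I) = 2. The eigenspace has dimension 4 - 2 = 2, so there are 2 Jordan blocks; the rank sequence gives block sizes [1, 1].

For λ = 5: rank(A - 5I) = 3, rank((A - 5I)^2) = 2. The eigenspace has dimension 4 - 3 = 1, so there is 1 Jordan block; the rank sequence gives block sizes [2].

Assembling the blocks gives the Jordan form J above.

J = [[2, 0, 0, 0], [0, 2, 0, 0], [0, 0, 5, 1], [0, 0, 0, 5]]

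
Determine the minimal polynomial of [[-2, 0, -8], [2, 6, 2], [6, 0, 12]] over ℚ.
m_A(x) = (x - 6)(x - 4)

The characteristic polynomial factors as (x - 6)^2(x - 4). The minimal polynomial is ∏(x - λ)^{k_λ} where k_λ is the size of the largest Jordan block at λ.

For λ = 4: rank(A - 4I) = 2, and the largest Jordan block has size 1 (the smallest k with rank((A - 4I)^k) = rank((A - 4I)^(k+1))).
For λ = 6: rank(A - 6I) = 1, and the largest Jordan block has size 1 (the smallest k with rank((A - 6I)^k) = rank((A - 6I)^(k+1))).

So m_A(x) = (x - 6)(x - 4).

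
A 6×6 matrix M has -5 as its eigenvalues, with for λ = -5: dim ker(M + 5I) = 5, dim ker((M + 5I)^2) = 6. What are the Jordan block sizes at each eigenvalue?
Jordan blocks: (-5, 2), (-5, 1), (-5, 1), (-5, 1), (-5, 1)

λ = -5: successive nullity increments [5, 1] count blocks of size ≥ k; block sizes are [2, 1, 1, 1, 1].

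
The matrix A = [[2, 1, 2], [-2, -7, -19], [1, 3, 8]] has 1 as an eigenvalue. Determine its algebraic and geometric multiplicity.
algebraic multiplicity 3, geometric multiplicity 1

The characteristic polynomial is (x - 1)^3, so the factor x - 1 appears with exponent 3: the algebraic multiplicity is 3.

rank(A - I) = 2, so the eigenspace has dimension 3 - 2 = 1: the geometric multiplicity is 1.

Since 1 < 3, A is not diagonalizable.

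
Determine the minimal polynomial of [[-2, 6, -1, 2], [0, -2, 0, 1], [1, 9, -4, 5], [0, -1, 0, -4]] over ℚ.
The characteristic polynomial factors as (x + 3)^4. The minimal polynomial is ∏(x - λ)^{k_λ} where k_λ is the size of the largest Jordan block at λ.

For λ = -3: rank(A + 3I) = 2, and the largest Jordan block has size 3 (the smallest k with rank((A + 3I)^k) = rank((A + 3I)^(k+1))).

So m_A(x) = (x + 3)^3.

m_A(x) = (x + 3)^3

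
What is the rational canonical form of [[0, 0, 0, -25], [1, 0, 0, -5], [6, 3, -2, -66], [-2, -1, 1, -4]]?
The invariant factors of A (the non-unit diagonal entries of the Smith normal form of xI - A over ℚ[x]) are (x^2 + 3x + 5)^2, each dividing the next. The characteristic polynomial is their product, (x^2 + 3x + 5)^2.

The rational canonical form is the block-diagonal matrix of companion matrices C(f_i):
R = [[0, 0, 0, -25], [1, 0, 0, -30], [0, 1, 0, -19], [0, 0, 1, -6]].

Note the characteristic polynomial does not split into linear factors over ℚ, so A has no Jordan form over ℚ; the rational canonical form exists over any field.

R = [[0, 0, 0, -25], [1, 0, 0, -30], [0, 1, 0, -19], [0, 0, 1, -6]]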